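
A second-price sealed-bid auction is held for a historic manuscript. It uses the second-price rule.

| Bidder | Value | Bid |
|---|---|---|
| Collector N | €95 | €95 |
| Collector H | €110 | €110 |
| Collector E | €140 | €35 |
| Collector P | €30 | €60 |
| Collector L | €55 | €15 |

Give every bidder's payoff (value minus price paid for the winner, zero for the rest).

Collector N €0, Collector H €15, Collector E €0, Collector P €0, Collector L €0.

Bids in descending order: Collector H €110, then Collector N €95, then Collector P €60, then Collector E €35, then Collector L €15.
Collector H has the top bid and wins; the price is the second-highest bid, €95.
Collector H's payoff = €110 − €95 = €15. All other bidders lose, so their payoff is 0.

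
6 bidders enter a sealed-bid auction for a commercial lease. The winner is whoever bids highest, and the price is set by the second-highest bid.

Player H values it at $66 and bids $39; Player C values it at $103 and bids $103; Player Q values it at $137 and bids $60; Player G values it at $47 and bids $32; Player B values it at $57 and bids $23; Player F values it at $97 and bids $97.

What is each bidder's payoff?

Payoffs: Player H $0, Player C $6, Player Q $0, Player G $0, Player B $0, Player F $0.

Bids in descending order: Player C $103 > Player F $97 > Player Q $60 > Player H $39 > Player G $32 > Player B $23.
Player C has the top bid and wins; the price is the second-highest bid, $97.
Player C's payoff = $103 − $97 = $6. All other bidders lose, so their payoff is 0.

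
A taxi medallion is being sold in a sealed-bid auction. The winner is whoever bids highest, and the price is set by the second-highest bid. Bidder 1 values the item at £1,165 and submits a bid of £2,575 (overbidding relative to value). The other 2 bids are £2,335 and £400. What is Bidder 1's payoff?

The bidder's payoff: -£1,170.

Highest competing bid: £2,335.
Bidder 1's bid £2,575 is the highest overall, so Bidder 1 wins and pays the second-highest bid, £2,335.
Payoff = value − price = £1,165 − £2,335 = -£1,170.
Overbidding won the item at a price above value — truthful bidding would have avoided this loss.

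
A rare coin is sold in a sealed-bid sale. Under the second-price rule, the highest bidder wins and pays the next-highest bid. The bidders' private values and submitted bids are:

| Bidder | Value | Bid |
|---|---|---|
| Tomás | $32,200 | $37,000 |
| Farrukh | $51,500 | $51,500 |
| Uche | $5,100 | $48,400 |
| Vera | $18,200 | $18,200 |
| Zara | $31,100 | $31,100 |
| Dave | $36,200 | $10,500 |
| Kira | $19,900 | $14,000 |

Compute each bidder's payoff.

Ranking the bids: Farrukh $51,500 > Uche $48,400 > Tomás $37,000 > Zara $31,100 > Vera $18,200 > Kira $14,000 > Dave $10,500.
Farrukh has the top bid and wins; the price is the second-highest bid, $48,400.
Farrukh's payoff = $51,500 − $48,400 = $3,100. All other bidders lose, so their payoff is 0.

Payoffs: Tomás $0, Farrukh $3,100, Uche $0, Vera $0, Zara $0, Dave $0, Kira $0.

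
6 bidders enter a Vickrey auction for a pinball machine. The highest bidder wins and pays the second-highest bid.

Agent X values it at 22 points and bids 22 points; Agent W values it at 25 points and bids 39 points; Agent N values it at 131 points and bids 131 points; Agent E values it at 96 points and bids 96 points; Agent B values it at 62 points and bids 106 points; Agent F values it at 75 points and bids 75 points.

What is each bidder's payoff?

Ranking the bids: Agent N 131 points > Agent B 106 points > Agent E 96 points > Agent F 75 points > Agent W 39 points > Agent X 22 points.
Agent N has the top bid and wins; the price is the second-highest bid, 106 points.
Agent N's payoff = 131 points − 106 points = 25 points. All other bidders lose, so their payoff is 0.

Agent X 0 points, Agent W 0 points, Agent N 25 points, Agent E 0 points, Agent B 0 points, Agent F 0 points.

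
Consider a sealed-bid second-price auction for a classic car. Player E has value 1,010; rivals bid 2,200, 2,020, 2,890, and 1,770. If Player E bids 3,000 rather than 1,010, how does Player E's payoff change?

The highest competing bid is 2,890.
Bidding truthfully at 1,010: the top bid is 2,890 (a rival), so Player E loses. Payoff = 0.
Bidding 3,000: Player E has the top bid, wins, and pays the second-highest bid 2,890. Payoff = 1,010 − 2,890 = -1,880.
Change = -1,880 − 0 = -1,880.

-1,880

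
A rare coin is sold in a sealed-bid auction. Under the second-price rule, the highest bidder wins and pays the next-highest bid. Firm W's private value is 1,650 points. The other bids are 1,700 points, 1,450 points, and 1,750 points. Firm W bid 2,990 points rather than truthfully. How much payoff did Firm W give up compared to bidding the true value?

The highest competing bid is 1,750 points.
Bidding truthfully at 1,650 points: the top bid is 1,750 points (a rival), so Firm W loses. Payoff = 0 points.
Bidding 2,990 points: Firm W has the top bid, wins, and pays the second-highest bid 1,750 points. Payoff = 1,650 points − 1,750 points = -100 points.
Regret = truthful payoff − actual payoff = 0 points − -100 points = 100 points.

100 points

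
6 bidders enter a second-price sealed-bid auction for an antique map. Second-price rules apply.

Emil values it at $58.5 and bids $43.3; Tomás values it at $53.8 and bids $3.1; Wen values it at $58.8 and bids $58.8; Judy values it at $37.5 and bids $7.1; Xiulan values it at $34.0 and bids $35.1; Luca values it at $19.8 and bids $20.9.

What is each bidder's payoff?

Emil $0.0, Tomás $0.0, Wen $15.5, Judy $0.0, Xiulan $0.0, Luca $0.0.

Sorted high to low: Wen $58.8 > Emil $43.3 > Xiulan $35.1 > Luca $20.9 > Judy $7.1 > Tomás $3.1.
Wen has the top bid and wins; the price is the second-highest bid, $43.3.
Wen's payoff = $58.8 − $43.3 = $15.5. All other bidders lose, so their payoff is 0.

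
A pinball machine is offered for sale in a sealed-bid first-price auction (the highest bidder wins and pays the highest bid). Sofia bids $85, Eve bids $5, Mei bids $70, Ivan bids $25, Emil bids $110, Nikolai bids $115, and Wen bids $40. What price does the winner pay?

$115

Ranking the bids: Nikolai $115; Emil $110; Sofia $85; Mei $70; Wen $40; Ivan $25; Eve $5.
Nikolai is the highest bidder, so Nikolai wins.
Under the first-price rule, the price is the highest bid: $115.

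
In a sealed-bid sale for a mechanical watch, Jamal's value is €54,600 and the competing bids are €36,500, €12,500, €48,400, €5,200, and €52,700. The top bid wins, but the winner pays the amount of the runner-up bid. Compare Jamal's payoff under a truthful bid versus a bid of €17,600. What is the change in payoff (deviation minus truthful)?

The highest competing bid is €52,700.
Bidding truthfully at €54,600: Jamal has the top bid, wins, and pays the second-highest bid €52,700. Payoff = €54,600 − €52,700 = €1,900.
Bidding €17,600: the top bid is €52,700 (a rival), so Jamal loses. Payoff = €0.
Change = €0 − €1,900 = -€1,900.

Payoff change: -€1,900.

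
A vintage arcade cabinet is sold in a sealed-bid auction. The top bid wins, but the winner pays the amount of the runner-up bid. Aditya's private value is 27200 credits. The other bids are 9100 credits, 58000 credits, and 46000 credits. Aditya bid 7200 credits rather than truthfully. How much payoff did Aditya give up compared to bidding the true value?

Regret: 0 credits.

The highest competing bid is 58000 credits.
Bidding truthfully at 27200 credits: the top bid is 58000 credits (a rival), so Aditya loses. Payoff = 0 credits.
Bidding 7200 credits: the top bid is 58000 credits (a rival), so Aditya loses. Payoff = 0 credits.
Regret = truthful payoff − actual payoff = 0 credits − 0 credits = 0 credits.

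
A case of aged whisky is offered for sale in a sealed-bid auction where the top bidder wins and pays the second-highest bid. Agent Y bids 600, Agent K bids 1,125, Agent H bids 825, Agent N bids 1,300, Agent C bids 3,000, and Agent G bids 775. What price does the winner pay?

1,300

Sorted high to low: Agent C 3,000 > Agent N 1,300 > Agent K 1,125 > Agent H 825 > Agent G 775 > Agent Y 600.
Agent C is the highest bidder, so Agent C wins.
Under the second-price rule, the price is the second-highest bid: 1,300.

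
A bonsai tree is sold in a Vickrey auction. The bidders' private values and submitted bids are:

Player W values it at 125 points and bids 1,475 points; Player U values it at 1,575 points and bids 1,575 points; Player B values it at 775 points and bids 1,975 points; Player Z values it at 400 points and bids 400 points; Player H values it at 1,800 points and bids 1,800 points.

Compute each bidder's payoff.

Ordered from highest: Player B 1,975 points, then Player H 1,800 points, then Player U 1,575 points, then Player W 1,475 points, then Player Z 400 points.
Player B has the top bid and wins; the price is the second-highest bid, 1,800 points.
Player B's payoff = 775 points − 1,800 points = -1,025 points. All other bidders lose, so their payoff is 0.

Player W 0 points, Player U 0 points, Player B -1,025 points, Player Z 0 points, Player H 0 points.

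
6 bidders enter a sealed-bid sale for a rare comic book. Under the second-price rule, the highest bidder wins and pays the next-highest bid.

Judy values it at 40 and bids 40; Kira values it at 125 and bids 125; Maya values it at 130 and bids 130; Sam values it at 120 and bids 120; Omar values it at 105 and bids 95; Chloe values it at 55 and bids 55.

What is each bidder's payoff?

Bids in descending order: Maya 130; Kira 125; Sam 120; Omar 95; Chloe 55; Judy 40.
Maya has the top bid and wins; the price is the second-highest bid, 125.
Maya's payoff = 130 − 125 = 5. All other bidders lose, so their payoff is 0.

Judy 0, Kira 0, Maya 5, Sam 0, Omar 0, Chloe 0.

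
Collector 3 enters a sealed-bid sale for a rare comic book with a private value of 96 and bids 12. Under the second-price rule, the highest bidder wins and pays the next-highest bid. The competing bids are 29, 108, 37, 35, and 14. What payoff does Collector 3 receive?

0

Highest competing bid: 108.
Collector 3's bid 12 is not the highest, so Collector 3 loses, pays nothing, and earns zero payoff.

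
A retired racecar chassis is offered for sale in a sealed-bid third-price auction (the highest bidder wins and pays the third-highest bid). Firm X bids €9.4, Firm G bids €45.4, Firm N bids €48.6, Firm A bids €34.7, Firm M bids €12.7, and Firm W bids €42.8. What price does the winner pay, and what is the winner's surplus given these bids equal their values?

Sorted high to low: Firm N €48.6 > Firm G €45.4 > Firm W €42.8 > Firm A €34.7 > Firm M €12.7 > Firm X €9.4.
Firm N is the highest bidder, so Firm N wins.
Under the third-price rule, the price is the third-highest bid: €42.8.
Surplus = €48.6 − €42.8 = €5.8.

The winner pays €42.8 for a surplus of €5.8.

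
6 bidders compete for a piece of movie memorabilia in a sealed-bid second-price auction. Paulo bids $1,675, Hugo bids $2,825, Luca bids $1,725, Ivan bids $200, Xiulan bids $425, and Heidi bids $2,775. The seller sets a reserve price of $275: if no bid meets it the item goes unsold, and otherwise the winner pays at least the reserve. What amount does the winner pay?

Price paid: $2,775.

Ranking the bids: Hugo $2,825 > Heidi $2,775 > Luca $1,725 > Paulo $1,675 > Xiulan $425 > Ivan $200.
Hugo has the highest bid, so Hugo wins.
The second-highest bid is $2,775, which exceeds the reserve, so that sets the price.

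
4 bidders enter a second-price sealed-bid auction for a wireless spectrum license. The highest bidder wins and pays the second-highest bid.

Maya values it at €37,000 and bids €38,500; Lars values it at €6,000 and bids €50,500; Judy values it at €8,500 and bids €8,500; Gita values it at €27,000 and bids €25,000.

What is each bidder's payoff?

Ordered from highest: Lars €50,500, then Maya €38,500, then Gita €25,000, then Judy €8,500.
Lars has the top bid and wins; the price is the second-highest bid, €38,500.
Lars's payoff = €6,000 − €38,500 = -€32,500. All other bidders lose, so their payoff is 0.

Maya €0, Lars -€32,500, Judy €0, Gita €0.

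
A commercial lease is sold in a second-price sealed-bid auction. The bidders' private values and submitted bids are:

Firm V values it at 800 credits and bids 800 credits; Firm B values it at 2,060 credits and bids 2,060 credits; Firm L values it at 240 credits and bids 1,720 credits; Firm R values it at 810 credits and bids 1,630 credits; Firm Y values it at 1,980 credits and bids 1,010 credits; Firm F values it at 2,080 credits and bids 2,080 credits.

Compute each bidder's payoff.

Payoffs: Firm V 0 credits, Firm B 0 credits, Firm L 0 credits, Firm R 0 credits, Firm Y 0 credits, Firm F 20 credits.

Bids in descending order: Firm F 2,080 credits; Firm B 2,060 credits; Firm L 1,720 credits; Firm R 1,630 credits; Firm Y 1,010 credits; Firm V 800 credits.
Firm F has the top bid and wins; the price is the second-highest bid, 2,060 credits.
Firm F's payoff = 2,080 credits − 2,060 credits = 20 credits. All other bidders lose, so their payoff is 0.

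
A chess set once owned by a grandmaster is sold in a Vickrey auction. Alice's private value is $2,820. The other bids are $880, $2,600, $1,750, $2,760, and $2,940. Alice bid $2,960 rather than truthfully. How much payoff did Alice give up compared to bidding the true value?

The highest competing bid is $2,940.
Bidding truthfully at $2,820: the top bid is $2,940 (a rival), so Alice loses. Payoff = $0.
Bidding $2,960: Alice has the top bid, wins, and pays the second-highest bid $2,940. Payoff = $2,820 − $2,940 = -$120.
Regret = truthful payoff − actual payoff = $0 − -$120 = $120.
Deviating from a truthful bid can only lose payoff in a second-price auction — never gain.

$120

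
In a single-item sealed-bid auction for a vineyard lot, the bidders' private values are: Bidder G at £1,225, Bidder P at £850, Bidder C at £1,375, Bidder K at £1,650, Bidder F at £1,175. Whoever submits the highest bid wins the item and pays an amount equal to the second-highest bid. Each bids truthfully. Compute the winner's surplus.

Bids in descending order: Bidder K £1,650, then Bidder C £1,375, then Bidder G £1,225, then Bidder F £1,175, then Bidder P £850.
Bidder K wins with the top bid and pays the second-highest, £1,375.
Surplus = £1,650 − £1,375 = £275.

Winner's surplus: £275.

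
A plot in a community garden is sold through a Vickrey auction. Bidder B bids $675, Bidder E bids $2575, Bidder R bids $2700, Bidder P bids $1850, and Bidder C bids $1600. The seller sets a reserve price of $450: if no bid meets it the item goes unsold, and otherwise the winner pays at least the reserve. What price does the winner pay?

Sorted high to low: Bidder R $2700; Bidder E $2575; Bidder P $1850; Bidder C $1600; Bidder B $675.
Bidder R has the highest bid, so Bidder R wins.
The second-highest bid is $2575, which exceeds the reserve, so that sets the price.

Price paid: $2575.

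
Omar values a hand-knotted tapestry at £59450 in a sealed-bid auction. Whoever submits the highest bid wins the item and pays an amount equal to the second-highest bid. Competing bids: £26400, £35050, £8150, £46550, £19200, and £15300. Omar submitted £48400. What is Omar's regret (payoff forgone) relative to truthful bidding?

£0

The highest competing bid is £46550.
Bidding truthfully at £59450: Omar has the top bid, wins, and pays the second-highest bid £46550. Payoff = £59450 − £46550 = £12900.
Bidding £48400: Omar has the top bid, wins, and pays the second-highest bid £46550. Payoff = £59450 − £46550 = £12900.
Regret = truthful payoff − actual payoff = £12900 − £12900 = £0.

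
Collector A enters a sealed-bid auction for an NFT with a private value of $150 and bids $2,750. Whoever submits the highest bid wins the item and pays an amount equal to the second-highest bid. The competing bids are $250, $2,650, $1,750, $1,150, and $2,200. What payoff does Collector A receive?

-$2,500

Highest competing bid: $2,650.
Collector A's bid $2,750 is the highest overall, so Collector A wins and pays the second-highest bid, $2,650.
Payoff = value − price = $150 − $2,650 = -$2,500.
Overbidding won the item at a price above value — truthful bidding would have avoided this loss.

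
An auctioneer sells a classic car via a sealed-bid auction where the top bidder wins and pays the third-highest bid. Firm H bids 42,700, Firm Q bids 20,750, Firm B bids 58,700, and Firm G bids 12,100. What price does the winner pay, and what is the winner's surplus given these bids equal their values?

The winner pays 20,750 for a surplus of 37,950.

Ordered from highest: Firm B 58,700; Firm H 42,700; Firm Q 20,750; Firm G 12,100.
Firm B is the highest bidder, so Firm B wins.
Under the third-price rule, the price is the third-highest bid: 20,750.
Surplus = 58,700 − 20,750 = 37,950.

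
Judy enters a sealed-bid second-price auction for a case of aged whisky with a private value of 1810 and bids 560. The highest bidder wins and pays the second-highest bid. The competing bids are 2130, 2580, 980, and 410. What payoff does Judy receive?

0

Highest competing bid: 2580.
Judy's bid 560 is not the highest, so Judy loses, pays nothing, and earns zero payoff.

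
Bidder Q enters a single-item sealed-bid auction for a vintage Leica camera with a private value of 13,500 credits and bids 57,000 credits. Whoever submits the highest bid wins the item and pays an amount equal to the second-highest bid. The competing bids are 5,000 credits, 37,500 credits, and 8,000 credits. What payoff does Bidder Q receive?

Bidder Q's payoff: -24,000 credits.

Highest competing bid: 37,500 credits.
Bidder Q's bid 57,000 credits is the highest overall, so Bidder Q wins and pays the second-highest bid, 37,500 credits.
Payoff = value − price = 13,500 credits − 37,500 credits = -24,000 credits.
Overbidding won the item at a price above value — truthful bidding would have avoided this loss.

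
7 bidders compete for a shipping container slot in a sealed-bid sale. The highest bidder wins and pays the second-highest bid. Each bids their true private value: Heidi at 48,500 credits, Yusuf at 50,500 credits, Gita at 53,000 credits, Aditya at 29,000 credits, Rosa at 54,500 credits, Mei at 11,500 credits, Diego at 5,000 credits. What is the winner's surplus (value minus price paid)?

Ordered from highest: Rosa 54,500 credits; Gita 53,000 credits; Yusuf 50,500 credits; Heidi 48,500 credits; Aditya 29,000 credits; Mei 11,500 credits; Diego 5,000 credits.
Rosa wins with the top bid and pays the second-highest, 53,000 credits.
Surplus = 54,500 credits − 53,000 credits = 1,500 credits.

1,500 credits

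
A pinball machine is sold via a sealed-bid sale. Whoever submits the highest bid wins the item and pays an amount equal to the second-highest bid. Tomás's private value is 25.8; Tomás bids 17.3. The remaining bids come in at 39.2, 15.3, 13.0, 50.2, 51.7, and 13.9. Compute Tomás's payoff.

Payoff = 0.0.

Highest competing bid: 51.7.
Tomás's bid 17.3 is not the highest, so Tomás loses, pays nothing, and earns zero payoff.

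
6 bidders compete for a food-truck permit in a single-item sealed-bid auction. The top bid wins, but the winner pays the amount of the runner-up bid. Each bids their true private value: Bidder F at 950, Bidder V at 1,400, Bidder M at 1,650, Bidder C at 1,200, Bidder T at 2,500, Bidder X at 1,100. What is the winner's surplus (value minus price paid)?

Ranking the bids: Bidder T 2,500 > Bidder M 1,650 > Bidder V 1,400 > Bidder C 1,200 > Bidder X 1,100 > Bidder F 950.
Bidder T wins with the top bid and pays the second-highest, 1,650.
Surplus = 2,500 − 1,650 = 850.

Winner's surplus: 850.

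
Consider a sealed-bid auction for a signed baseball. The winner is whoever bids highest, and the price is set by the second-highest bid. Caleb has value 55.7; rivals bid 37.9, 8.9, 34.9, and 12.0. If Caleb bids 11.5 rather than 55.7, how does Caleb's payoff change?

Change in payoff: -17.8.

The highest competing bid is 37.9.
Bidding truthfully at 55.7: Caleb has the top bid, wins, and pays the second-highest bid 37.9. Payoff = 55.7 − 37.9 = 17.8.
Bidding 11.5: the top bid is 37.9 (a rival), so Caleb loses. Payoff = 0.0.
Change = 0.0 − 17.8 = -17.8.
This is the dominant-strategy logic: truthful bidding weakly beats any alternative.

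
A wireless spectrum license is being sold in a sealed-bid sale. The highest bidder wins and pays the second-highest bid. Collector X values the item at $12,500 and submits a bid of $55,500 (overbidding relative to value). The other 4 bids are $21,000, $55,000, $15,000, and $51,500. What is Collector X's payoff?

Payoff = -$42,500.

Highest competing bid: $55,000.
Collector X's bid $55,500 is the highest overall, so Collector X wins and pays the second-highest bid, $55,000.
Payoff = value − price = $12,500 − $55,000 = -$42,500.
Overbidding won the item at a price above value — truthful bidding would have avoided this loss.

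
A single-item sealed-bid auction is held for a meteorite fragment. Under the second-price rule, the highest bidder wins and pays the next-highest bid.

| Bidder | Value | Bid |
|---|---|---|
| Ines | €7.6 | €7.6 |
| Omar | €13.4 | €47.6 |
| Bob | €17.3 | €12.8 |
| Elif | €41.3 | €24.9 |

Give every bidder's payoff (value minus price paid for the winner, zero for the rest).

Payoffs: Ines €0.0, Omar -€11.5, Bob €0.0, Elif €0.0.

Ordered from highest: Omar €47.6, then Elif €24.9, then Bob €12.8, then Ines €7.6.
Omar has the top bid and wins; the price is the second-highest bid, €24.9.
Omar's payoff = €13.4 − €24.9 = -€11.5. All other bidders lose, so their payoff is 0.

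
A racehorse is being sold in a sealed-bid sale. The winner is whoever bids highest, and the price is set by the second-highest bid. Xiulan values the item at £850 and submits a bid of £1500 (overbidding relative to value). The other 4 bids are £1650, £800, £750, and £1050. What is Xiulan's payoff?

Xiulan's payoff: £0.

Highest competing bid: £1650.
Xiulan's bid £1500 is not the highest, so Xiulan loses, pays nothing, and earns zero payoff.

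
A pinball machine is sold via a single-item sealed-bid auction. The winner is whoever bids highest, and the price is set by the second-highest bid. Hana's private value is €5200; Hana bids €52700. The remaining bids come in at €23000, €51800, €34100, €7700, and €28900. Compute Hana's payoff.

-€46600

Highest competing bid: €51800.
Hana's bid €52700 is the highest overall, so Hana wins and pays the second-highest bid, €51800.
Payoff = value − price = €5200 − €51800 = -€46600.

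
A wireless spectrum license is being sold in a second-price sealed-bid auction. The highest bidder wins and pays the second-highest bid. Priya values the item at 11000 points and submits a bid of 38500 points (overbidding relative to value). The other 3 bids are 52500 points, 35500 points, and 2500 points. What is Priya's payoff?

Priya's payoff: 0 points.

Highest competing bid: 52500 points.
Priya's bid 38500 points is not the highest, so Priya loses, pays nothing, and earns zero payoff.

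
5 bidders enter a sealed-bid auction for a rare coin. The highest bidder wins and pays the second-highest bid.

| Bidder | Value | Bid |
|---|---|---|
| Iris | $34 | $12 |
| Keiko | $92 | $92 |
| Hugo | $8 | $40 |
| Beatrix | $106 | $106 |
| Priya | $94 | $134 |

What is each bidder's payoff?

Iris $0, Keiko $0, Hugo $0, Beatrix $0, Priya -$12.

Ranking the bids: Priya $134 > Beatrix $106 > Keiko $92 > Hugo $40 > Iris $12.
Priya has the top bid and wins; the price is the second-highest bid, $106.
Priya's payoff = $94 − $106 = -$12. All other bidders lose, so their payoff is 0.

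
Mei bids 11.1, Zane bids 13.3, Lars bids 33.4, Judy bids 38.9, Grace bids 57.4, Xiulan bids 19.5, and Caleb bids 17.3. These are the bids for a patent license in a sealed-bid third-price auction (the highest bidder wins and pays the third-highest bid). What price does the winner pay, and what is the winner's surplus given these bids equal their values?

Price 33.4; surplus 24.0.

Ordered from highest: Grace 57.4 > Judy 38.9 > Lars 33.4 > Xiulan 19.5 > Caleb 17.3 > Zane 13.3 > Mei 11.1.
Grace is the highest bidder, so Grace wins.
Under the third-price rule, the price is the third-highest bid: 33.4.
Surplus = 57.4 − 33.4 = 24.0.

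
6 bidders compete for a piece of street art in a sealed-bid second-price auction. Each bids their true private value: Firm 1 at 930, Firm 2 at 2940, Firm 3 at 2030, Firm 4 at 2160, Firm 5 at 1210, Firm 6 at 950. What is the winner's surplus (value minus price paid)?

780

Ordered from highest: Firm 2 2940, then Firm 4 2160, then Firm 3 2030, then Firm 5 1210, then Firm 6 950, then Firm 1 930.
Firm 2 wins with the top bid and pays the second-highest, 2160.
Surplus = 2940 − 2160 = 780.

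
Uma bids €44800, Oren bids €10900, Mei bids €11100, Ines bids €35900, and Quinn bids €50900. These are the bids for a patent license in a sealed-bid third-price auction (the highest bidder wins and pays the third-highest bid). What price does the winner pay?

Ranking the bids: Quinn €50900 > Uma €44800 > Ines €35900 > Mei €11100 > Oren €10900.
Quinn is the highest bidder, so Quinn wins.
Under the third-price rule, the price is the third-highest bid: €35900.

The winner pays €35900.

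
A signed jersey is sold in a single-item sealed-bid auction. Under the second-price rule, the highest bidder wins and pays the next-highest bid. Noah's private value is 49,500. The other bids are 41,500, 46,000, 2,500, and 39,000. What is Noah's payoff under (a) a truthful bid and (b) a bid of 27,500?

Truthful: 3,500; alternative: 0.

The highest competing bid is 46,000.
Bidding truthfully at 49,500: Noah has the top bid, wins, and pays the second-highest bid 46,000. Payoff = 49,500 − 46,000 = 3,500.
Bidding 27,500: the top bid is 46,000 (a rival), so Noah loses. Payoff = 0.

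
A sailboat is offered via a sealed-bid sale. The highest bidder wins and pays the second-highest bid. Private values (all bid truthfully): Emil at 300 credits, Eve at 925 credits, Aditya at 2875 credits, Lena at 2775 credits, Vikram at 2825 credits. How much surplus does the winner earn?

Winner's surplus: 50 credits.

Sorted high to low: Aditya 2875 credits, then Vikram 2825 credits, then Lena 2775 credits, then Eve 925 credits, then Emil 300 credits.
Aditya wins with the top bid and pays the second-highest, 2825 credits.
Surplus = 2875 credits − 2825 credits = 50 credits.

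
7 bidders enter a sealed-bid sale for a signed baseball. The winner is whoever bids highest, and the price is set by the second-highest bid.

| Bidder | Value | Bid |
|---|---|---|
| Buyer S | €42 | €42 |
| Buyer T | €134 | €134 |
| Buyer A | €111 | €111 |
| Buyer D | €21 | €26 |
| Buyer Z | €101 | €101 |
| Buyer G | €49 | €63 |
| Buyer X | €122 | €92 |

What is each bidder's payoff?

Payoffs: Buyer S €0, Buyer T €23, Buyer A €0, Buyer D €0, Buyer Z €0, Buyer G €0, Buyer X €0.

Bids in descending order: Buyer T €134, then Buyer A €111, then Buyer Z €101, then Buyer X €92, then Buyer G €63, then Buyer S €42, then Buyer D €26.
Buyer T has the top bid and wins; the price is the second-highest bid, €111.
Buyer T's payoff = €134 − €111 = €23. All other bidders lose, so their payoff is 0.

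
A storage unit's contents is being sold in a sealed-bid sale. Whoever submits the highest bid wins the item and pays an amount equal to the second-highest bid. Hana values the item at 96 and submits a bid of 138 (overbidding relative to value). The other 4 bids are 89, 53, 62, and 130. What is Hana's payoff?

Highest competing bid: 130.
Hana's bid 138 is the highest overall, so Hana wins and pays the second-highest bid, 130.
Payoff = value − price = 96 − 130 = -34.
Overbidding won the item at a price above value — truthful bidding would have avoided this loss.

-34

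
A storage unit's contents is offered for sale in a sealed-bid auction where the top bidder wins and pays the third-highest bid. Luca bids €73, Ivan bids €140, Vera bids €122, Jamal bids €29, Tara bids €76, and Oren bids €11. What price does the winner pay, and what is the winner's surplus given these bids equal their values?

Bids in descending order: Ivan €140 > Vera €122 > Tara €76 > Luca €73 > Jamal €29 > Oren €11.
Ivan is the highest bidder, so Ivan wins.
Under the third-price rule, the price is the third-highest bid: €76.
Surplus = €140 − €76 = €64.

Price €76; surplus €64.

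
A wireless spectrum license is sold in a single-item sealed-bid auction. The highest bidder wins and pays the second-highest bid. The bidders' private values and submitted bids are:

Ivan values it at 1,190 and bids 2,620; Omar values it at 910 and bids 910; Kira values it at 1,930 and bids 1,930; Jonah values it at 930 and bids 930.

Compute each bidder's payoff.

Bids in descending order: Ivan 2,620, then Kira 1,930, then Jonah 930, then Omar 910.
Ivan has the top bid and wins; the price is the second-highest bid, 1,930.
Ivan's payoff = 1,190 − 1,930 = -740. All other bidders lose, so their payoff is 0.

Ivan -740, Omar 0, Kira 0, Jonah 0.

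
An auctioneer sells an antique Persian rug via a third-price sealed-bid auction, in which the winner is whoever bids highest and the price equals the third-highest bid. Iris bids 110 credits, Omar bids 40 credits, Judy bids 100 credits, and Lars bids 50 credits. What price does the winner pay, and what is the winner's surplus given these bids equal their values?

Bids in descending order: Iris 110 credits > Judy 100 credits > Lars 50 credits > Omar 40 credits.
Iris is the highest bidder, so Iris wins.
Under the third-price rule, the price is the third-highest bid: 50 credits.
Surplus = 110 credits − 50 credits = 60 credits.

Price 50 credits; surplus 60 credits.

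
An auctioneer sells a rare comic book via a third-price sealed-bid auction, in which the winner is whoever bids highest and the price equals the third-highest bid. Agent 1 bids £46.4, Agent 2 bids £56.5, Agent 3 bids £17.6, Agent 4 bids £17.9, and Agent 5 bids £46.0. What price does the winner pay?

Ordered from highest: Agent 2 £56.5 > Agent 1 £46.4 > Agent 5 £46.0 > Agent 4 £17.9 > Agent 3 £17.6.
Agent 2 is the highest bidder, so Agent 2 wins.
Under the third-price rule, the price is the third-highest bid: £46.0.

The winner pays £46.0.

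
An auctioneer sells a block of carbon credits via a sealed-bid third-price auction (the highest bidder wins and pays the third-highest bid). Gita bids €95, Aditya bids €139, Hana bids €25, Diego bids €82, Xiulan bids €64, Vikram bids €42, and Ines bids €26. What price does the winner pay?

The winner pays €82.

Ranking the bids: Aditya €139; Gita €95; Diego €82; Xiulan €64; Vikram €42; Ines €26; Hana €25.
Aditya is the highest bidder, so Aditya wins.
Under the third-price rule, the price is the third-highest bid: €82.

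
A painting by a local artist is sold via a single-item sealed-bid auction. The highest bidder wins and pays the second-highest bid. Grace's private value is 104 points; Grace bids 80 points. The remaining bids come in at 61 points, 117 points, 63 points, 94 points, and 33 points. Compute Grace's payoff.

Highest competing bid: 117 points.
Grace's bid 80 points is not the highest, so Grace loses, pays nothing, and earns zero payoff.

Payoff = 0 points.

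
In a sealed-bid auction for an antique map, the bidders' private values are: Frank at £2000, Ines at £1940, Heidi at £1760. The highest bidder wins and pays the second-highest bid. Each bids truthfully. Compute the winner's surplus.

Surplus = £60.

Sorted high to low: Frank £2000; Ines £1940; Heidi £1760.
Frank wins with the top bid and pays the second-highest, £1940.
Surplus = £2000 − £1940 = £60.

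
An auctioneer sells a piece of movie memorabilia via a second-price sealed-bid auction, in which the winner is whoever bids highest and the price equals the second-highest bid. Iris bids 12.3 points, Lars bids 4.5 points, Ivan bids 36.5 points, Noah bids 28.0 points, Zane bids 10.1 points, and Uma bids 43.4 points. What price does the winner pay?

Ordered from highest: Uma 43.4 points; Ivan 36.5 points; Noah 28.0 points; Iris 12.3 points; Zane 10.1 points; Lars 4.5 points.
Uma is the highest bidder, so Uma wins.
Under the second-price rule, the price is the second-highest bid: 36.5 points.

Price paid: 36.5 points.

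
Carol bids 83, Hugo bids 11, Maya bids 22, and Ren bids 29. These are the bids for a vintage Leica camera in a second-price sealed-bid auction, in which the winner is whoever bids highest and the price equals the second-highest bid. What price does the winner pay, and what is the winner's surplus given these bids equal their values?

The winner pays 29 for a surplus of 54.

Ordered from highest: Carol 83 > Ren 29 > Maya 22 > Hugo 11.
Carol is the highest bidder, so Carol wins.
Under the second-price rule, the price is the second-highest bid: 29.
Surplus = 83 − 29 = 54.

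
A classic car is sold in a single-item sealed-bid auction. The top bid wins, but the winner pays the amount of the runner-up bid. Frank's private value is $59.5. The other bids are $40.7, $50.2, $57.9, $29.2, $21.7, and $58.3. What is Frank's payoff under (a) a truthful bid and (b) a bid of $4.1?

The highest competing bid is $58.3.
Bidding truthfully at $59.5: Frank has the top bid, wins, and pays the second-highest bid $58.3. Payoff = $59.5 − $58.3 = $1.2.
Bidding $4.1: the top bid is $58.3 (a rival), so Frank loses. Payoff = $0.0.
Deviating from a truthful bid can only lose payoff in a second-price auction — never gain.

Truthful: $1.2; alternative: $0.0.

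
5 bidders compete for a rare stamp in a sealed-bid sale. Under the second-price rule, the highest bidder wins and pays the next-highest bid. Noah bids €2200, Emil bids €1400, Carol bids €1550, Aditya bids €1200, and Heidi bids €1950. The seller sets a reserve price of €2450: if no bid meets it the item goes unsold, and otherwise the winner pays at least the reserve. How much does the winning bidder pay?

unsold

Sorted high to low: Noah €2200, then Heidi €1950, then Carol €1550, then Emil €1400, then Aditya €1200.
The top bid €2200 is below the reserve €2450, so the item goes unsold and nothing is paid.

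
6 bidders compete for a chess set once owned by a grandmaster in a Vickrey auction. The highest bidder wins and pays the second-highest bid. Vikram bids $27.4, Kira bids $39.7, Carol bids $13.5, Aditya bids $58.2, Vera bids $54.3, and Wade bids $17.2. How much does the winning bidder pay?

$54.3

Ranking the bids: Aditya $58.2, then Vera $54.3, then Kira $39.7, then Vikram $27.4, then Wade $17.2, then Carol $13.5.
Aditya has the highest bid, so Aditya wins.
The second-highest bid is $54.3, so that is what Aditya pays.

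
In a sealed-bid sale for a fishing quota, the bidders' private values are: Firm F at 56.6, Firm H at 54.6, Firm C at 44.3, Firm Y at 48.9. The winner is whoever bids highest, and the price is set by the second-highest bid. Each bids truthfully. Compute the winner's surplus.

Surplus = 2.0.

Sorted high to low: Firm F 56.6, then Firm H 54.6, then Firm Y 48.9, then Firm C 44.3.
Firm F wins with the top bid and pays the second-highest, 54.6.
Surplus = 56.6 − 54.6 = 2.0.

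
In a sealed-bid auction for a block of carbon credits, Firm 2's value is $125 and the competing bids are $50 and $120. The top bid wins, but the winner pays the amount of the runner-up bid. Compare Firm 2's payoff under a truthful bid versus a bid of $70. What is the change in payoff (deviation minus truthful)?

Change in payoff: -$5.

The highest competing bid is $120.
Bidding truthfully at $125: Firm 2 has the top bid, wins, and pays the second-highest bid $120. Payoff = $125 − $120 = $5.
Bidding $70: the top bid is $120 (a rival), so Firm 2 loses. Payoff = $0.
Change = $0 − $5 = -$5.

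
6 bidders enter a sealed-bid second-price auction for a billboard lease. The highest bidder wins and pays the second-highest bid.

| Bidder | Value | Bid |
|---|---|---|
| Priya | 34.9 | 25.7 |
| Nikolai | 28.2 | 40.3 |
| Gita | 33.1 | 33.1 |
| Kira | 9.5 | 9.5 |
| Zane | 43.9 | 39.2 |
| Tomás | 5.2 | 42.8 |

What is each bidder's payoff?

Bids in descending order: Tomás 42.8; Nikolai 40.3; Zane 39.2; Gita 33.1; Priya 25.7; Kira 9.5.
Tomás has the top bid and wins; the price is the second-highest bid, 40.3.
Tomás's payoff = 5.2 − 40.3 = -35.1. All other bidders lose, so their payoff is 0.

Priya 0.0, Nikolai 0.0, Gita 0.0, Kira 0.0, Zane 0.0, Tomás -35.1.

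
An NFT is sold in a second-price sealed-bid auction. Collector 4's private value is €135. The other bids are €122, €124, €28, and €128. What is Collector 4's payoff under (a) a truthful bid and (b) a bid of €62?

The highest competing bid is €128.
Bidding truthfully at €135: Collector 4 has the top bid, wins, and pays the second-highest bid €128. Payoff = €135 − €128 = €7.
Bidding €62: the top bid is €128 (a rival), so Collector 4 loses. Payoff = €0.

(a) €7  (b) €0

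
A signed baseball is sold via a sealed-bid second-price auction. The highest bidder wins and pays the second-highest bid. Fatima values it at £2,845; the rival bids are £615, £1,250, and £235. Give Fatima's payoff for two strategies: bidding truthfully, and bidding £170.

Truthful: £1,595; alternative: £0.

The highest competing bid is £1,250.
Bidding truthfully at £2,845: Fatima has the top bid, wins, and pays the second-highest bid £1,250. Payoff = £2,845 − £1,250 = £1,595.
Bidding £170: the top bid is £1,250 (a rival), so Fatima loses. Payoff = £0.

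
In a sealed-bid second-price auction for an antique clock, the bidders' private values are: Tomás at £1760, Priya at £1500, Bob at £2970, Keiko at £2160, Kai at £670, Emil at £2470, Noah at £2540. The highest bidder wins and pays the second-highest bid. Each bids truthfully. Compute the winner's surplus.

Ordered from highest: Bob £2970 > Noah £2540 > Emil £2470 > Keiko £2160 > Tomás £1760 > Priya £1500 > Kai £670.
Bob wins with the top bid and pays the second-highest, £2540.
Surplus = £2970 − £2540 = £430.

Winner's surplus: £430.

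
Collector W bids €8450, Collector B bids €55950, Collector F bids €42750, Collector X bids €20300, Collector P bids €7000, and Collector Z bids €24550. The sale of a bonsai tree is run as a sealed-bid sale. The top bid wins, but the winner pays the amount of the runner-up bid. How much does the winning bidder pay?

€42750

Bids in descending order: Collector B €55950; Collector F €42750; Collector Z €24550; Collector X €20300; Collector W €8450; Collector P €7000.
Collector B has the highest bid, so Collector B wins.
The second-highest bid is €42750, so that is what Collector B pays.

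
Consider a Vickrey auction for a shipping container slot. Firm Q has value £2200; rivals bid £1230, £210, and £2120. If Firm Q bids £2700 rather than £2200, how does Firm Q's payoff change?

Payoff change: £0.

The highest competing bid is £2120.
Bidding truthfully at £2200: Firm Q has the top bid, wins, and pays the second-highest bid £2120. Payoff = £2200 − £2120 = £80.
Bidding £2700: Firm Q has the top bid, wins, and pays the second-highest bid £2120. Payoff = £2200 − £2120 = £80.
Change = £80 − £80 = £0.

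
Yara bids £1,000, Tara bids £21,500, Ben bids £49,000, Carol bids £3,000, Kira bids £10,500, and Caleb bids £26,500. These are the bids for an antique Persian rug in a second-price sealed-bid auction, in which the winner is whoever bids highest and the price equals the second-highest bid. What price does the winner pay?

Price paid: £26,500.

Ranking the bids: Ben £49,000; Caleb £26,500; Tara £21,500; Kira £10,500; Carol £3,000; Yara £1,000.
Ben is the highest bidder, so Ben wins.
Under the second-price rule, the price is the second-highest bid: £26,500.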